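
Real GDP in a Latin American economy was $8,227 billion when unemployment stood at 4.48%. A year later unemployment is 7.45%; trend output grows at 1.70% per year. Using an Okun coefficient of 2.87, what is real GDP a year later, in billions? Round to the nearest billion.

$7,666 billion

Δu = 7.45 - 4.48 = 2.97 points.
Okun's law (growth form): g_Y = g_Y* - β × Δu = 1.70 - 2.87 × (2.97) = 1.7 - 8.5239 = -6.8239%.
Real GDP in the next year = 8227 × (1 - 6.8239/100) = 8227 × 0.931761 ≈ 7666 billion.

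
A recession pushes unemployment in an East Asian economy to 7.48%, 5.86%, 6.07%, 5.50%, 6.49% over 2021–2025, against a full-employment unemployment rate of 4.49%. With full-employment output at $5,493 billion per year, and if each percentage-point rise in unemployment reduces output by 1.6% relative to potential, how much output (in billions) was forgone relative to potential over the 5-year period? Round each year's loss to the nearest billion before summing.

Year 2021: gap = -1.6 × (7.48 - 4.49) = -4.784%, loss ≈ 5493 × 4.784/100 ≈ 263.
Year 2022: gap = -1.6 × (5.86 - 4.49) = -2.192%, loss ≈ 5493 × 2.192/100 ≈ 120.
Year 2023: gap = -1.6 × (6.07 - 4.49) = -2.528%, loss ≈ 5493 × 2.528/100 ≈ 139.
Year 2024: gap = -1.6 × (5.5 - 4.49) = -1.616%, loss ≈ 5493 × 1.616/100 ≈ 89.
Year 2025: gap = -1.6 × (6.49 - 4.49) = -3.2%, loss ≈ 5493 × 3.2/100 ≈ 176.
Total lost output = 263 + 120 + 139 + 89 + 176 = 787 billion.

$787 billion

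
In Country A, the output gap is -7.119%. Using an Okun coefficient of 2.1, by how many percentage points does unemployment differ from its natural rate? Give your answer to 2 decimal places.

Okun's law: output gap = -β × (u - u*), so u - u* = -(output gap)/β.
u - u* = -(-7.119)/2.1 = 3.39 percentage points.

3.39 percentage points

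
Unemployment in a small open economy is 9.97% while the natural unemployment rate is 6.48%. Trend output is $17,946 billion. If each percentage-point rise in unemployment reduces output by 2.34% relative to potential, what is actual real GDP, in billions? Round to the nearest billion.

$16,480 billion

Unemployment gap = 9.97 - 6.48 = 3.49 points, so the output gap is -2.34 × 3.49 = -8.1666%.
Actual GDP = 17946 × (1 - 8.1666/100) = 17946 × 0.918334 ≈ 16480 billion.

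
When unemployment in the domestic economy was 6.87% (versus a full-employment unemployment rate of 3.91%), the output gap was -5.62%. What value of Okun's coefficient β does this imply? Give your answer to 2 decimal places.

β ≈ 1.90

Okun's law: output gap = -β × (u - u*).
-5.62 = -β × (6.87 - 3.91) = -β × 2.96, so β = 5.62/2.96 = 1.90.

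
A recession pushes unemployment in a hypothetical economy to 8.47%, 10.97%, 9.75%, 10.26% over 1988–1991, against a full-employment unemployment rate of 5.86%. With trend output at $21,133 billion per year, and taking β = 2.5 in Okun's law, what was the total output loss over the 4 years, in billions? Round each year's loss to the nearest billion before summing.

Year 1988: gap = -2.5 × (8.47 - 5.86) = -6.525%, loss ≈ 21133 × 6.525/100 ≈ 1379.
Year 1989: gap = -2.5 × (10.97 - 5.86) = -12.775%, loss ≈ 21133 × 12.775/100 ≈ 2700.
Year 1990: gap = -2.5 × (9.75 - 5.86) = -9.725%, loss ≈ 21133 × 9.725/100 ≈ 2055.
Year 1991: gap = -2.5 × (10.26 - 5.86) = -11%, loss ≈ 21133 × 11/100 ≈ 2325.
Total lost output = 1379 + 2700 + 2055 + 2325 = 8459 billion.

$8,459 billion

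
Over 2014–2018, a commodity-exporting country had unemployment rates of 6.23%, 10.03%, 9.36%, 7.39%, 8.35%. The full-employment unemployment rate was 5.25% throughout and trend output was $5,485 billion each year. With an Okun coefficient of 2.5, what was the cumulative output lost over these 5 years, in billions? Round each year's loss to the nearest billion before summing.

Year 2014: gap = -2.5 × (6.23 - 5.25) = -2.45%, loss ≈ 5485 × 2.45/100 ≈ 134.
Year 2015: gap = -2.5 × (10.03 - 5.25) = -11.95%, loss ≈ 5485 × 11.95/100 ≈ 655.
Year 2016: gap = -2.5 × (9.36 - 5.25) = -10.275%, loss ≈ 5485 × 10.275/100 ≈ 564.
Year 2017: gap = -2.5 × (7.39 - 5.25) = -5.35%, loss ≈ 5485 × 5.35/100 ≈ 293.
Year 2018: gap = -2.5 × (8.35 - 5.25) = -7.75%, loss ≈ 5485 × 7.75/100 ≈ 425.
Total lost output = 134 + 655 + 564 + 293 + 425 = 2071 billion.

$2,071 billion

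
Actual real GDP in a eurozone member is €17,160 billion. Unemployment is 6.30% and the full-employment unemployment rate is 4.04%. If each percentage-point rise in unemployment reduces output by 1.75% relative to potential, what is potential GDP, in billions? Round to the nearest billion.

Unemployment gap = 6.3 - 4.04 = 2.26 points, so output gap = -1.75 × 2.26 = -3.955%.
Since Y = Y* × (1 + gap/100), Y* = 17160/0.96045 ≈ 17867 billion.

€17,867 billion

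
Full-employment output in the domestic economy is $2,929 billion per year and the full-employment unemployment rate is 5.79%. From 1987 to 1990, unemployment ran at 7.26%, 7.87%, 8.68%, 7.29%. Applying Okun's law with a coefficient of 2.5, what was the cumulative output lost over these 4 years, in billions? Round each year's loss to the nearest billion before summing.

Year 1987: gap = -2.5 × (7.26 - 5.79) = -3.675%, loss ≈ 2929 × 3.675/100 ≈ 108.
Year 1988: gap = -2.5 × (7.87 - 5.79) = -5.2%, loss ≈ 2929 × 5.2/100 ≈ 152.
Year 1989: gap = -2.5 × (8.68 - 5.79) = -7.225%, loss ≈ 2929 × 7.225/100 ≈ 212.
Year 1990: gap = -2.5 × (7.29 - 5.79) = -3.75%, loss ≈ 2929 × 3.75/100 ≈ 110.
Total lost output = 108 + 152 + 212 + 110 = 582 billion.

$582 billion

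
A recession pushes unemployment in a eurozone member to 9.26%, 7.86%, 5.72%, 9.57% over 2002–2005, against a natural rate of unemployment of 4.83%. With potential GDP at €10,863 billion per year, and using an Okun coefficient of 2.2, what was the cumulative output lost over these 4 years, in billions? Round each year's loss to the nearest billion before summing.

Year 2002: gap = -2.2 × (9.26 - 4.83) = -9.746%, loss ≈ 10863 × 9.746/100 ≈ 1059.
Year 2003: gap = -2.2 × (7.86 - 4.83) = -6.666%, loss ≈ 10863 × 6.666/100 ≈ 724.
Year 2004: gap = -2.2 × (5.72 - 4.83) = -1.958%, loss ≈ 10863 × 1.958/100 ≈ 213.
Year 2005: gap = -2.2 × (9.57 - 4.83) = -10.428%, loss ≈ 10863 × 10.428/100 ≈ 1133.
Total lost output = 1059 + 724 + 213 + 1133 = 3129 billion.

€3,129 billion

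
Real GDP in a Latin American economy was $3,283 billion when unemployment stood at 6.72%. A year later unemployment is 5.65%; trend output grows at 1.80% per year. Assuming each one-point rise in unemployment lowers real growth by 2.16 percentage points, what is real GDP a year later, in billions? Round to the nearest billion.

$3,418 billion

Δu = 5.65 - 6.72 = -1.07 points.
Okun's law (growth form): g_Y = g_Y* - β × Δu = 1.80 - 2.16 × (-1.07) = 1.8 + 2.3112 = 4.1112%.
Real GDP in the next year = 3283 × (1 + 4.1112/100) = 3283 × 1.041112 ≈ 3418 billion.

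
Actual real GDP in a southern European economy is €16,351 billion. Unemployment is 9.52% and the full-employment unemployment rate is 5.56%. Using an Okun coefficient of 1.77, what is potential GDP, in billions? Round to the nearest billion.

Unemployment gap = 9.52 - 5.56 = 3.96 points, so output gap = -1.77 × 3.96 = -7.0092%.
Since Y = Y* × (1 + gap/100), Y* = 16351/0.929908 ≈ 17583 billion.

€17,583 billion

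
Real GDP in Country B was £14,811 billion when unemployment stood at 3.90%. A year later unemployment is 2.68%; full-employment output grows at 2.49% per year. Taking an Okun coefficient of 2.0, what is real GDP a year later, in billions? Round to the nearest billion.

£15,541 billion

Δu = 2.68 - 3.9 = -1.22 points.
Okun's law (growth form): g_Y = g_Y* - β × Δu = 2.49 - 2.0 × (-1.22) = 2.49 + 2.44 = 4.93%.
Real GDP in the next year = 14811 × (1 + 4.93/100) = 14811 × 1.0493 ≈ 15541 billion.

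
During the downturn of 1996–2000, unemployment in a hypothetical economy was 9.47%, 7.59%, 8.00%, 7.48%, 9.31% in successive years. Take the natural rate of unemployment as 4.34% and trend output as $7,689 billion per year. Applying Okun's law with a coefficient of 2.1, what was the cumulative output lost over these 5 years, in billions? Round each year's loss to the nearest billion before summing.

Year 1996: gap = -2.1 × (9.47 - 4.34) = -10.773%, loss ≈ 7689 × 10.773/100 ≈ 828.
Year 1997: gap = -2.1 × (7.59 - 4.34) = -6.825%, loss ≈ 7689 × 6.825/100 ≈ 525.
Year 1998: gap = -2.1 × (8 - 4.34) = -7.686%, loss ≈ 7689 × 7.686/100 ≈ 591.
Year 1999: gap = -2.1 × (7.48 - 4.34) = -6.594%, loss ≈ 7689 × 6.594/100 ≈ 507.
Year 2000: gap = -2.1 × (9.31 - 4.34) = -10.437%, loss ≈ 7689 × 10.437/100 ≈ 803.
Total lost output = 828 + 525 + 591 + 507 + 803 = 3254 billion.

$3,254 billion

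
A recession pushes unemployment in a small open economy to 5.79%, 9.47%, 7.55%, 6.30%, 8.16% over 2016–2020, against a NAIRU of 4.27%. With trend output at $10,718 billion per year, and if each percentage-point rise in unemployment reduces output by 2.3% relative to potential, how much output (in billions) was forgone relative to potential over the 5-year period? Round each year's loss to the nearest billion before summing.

$3,925 billion

Year 2016: gap = -2.3 × (5.79 - 4.27) = -3.496%, loss ≈ 10718 × 3.496/100 ≈ 375.
Year 2017: gap = -2.3 × (9.47 - 4.27) = -11.96%, loss ≈ 10718 × 11.96/100 ≈ 1282.
Year 2018: gap = -2.3 × (7.55 - 4.27) = -7.544%, loss ≈ 10718 × 7.544/100 ≈ 809.
Year 2019: gap = -2.3 × (6.3 - 4.27) = -4.669%, loss ≈ 10718 × 4.669/100 ≈ 500.
Year 2020: gap = -2.3 × (8.16 - 4.27) = -8.947%, loss ≈ 10718 × 8.947/100 ≈ 959.
Total lost output = 375 + 1282 + 809 + 500 + 959 = 3925 billion.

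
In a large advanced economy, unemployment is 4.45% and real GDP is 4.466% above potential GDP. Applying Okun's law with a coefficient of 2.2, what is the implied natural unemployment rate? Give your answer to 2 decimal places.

From Okun's law, u - u* = -(output gap)/β = -(4.466)/2.2 = -2.03 points.
So u* = 4.45 + 2.03 = 6.48%.

6.48%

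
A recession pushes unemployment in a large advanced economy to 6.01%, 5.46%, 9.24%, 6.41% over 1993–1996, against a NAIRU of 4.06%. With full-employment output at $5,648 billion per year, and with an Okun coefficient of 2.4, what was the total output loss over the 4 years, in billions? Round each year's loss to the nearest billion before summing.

$1,475 billion

Year 1993: gap = -2.4 × (6.01 - 4.06) = -4.68%, loss ≈ 5648 × 4.68/100 ≈ 264.
Year 1994: gap = -2.4 × (5.46 - 4.06) = -3.36%, loss ≈ 5648 × 3.36/100 ≈ 190.
Year 1995: gap = -2.4 × (9.24 - 4.06) = -12.432%, loss ≈ 5648 × 12.432/100 ≈ 702.
Year 1996: gap = -2.4 × (6.41 - 4.06) = -5.64%, loss ≈ 5648 × 5.64/100 ≈ 319.
Total lost output = 264 + 190 + 702 + 319 = 1475 billion.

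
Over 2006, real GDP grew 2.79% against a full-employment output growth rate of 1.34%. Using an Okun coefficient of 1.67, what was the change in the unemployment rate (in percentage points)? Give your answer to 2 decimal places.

Growth-rate Okun's law: g_Y = g_Y* - β × Δu, so Δu = (g_Y* - g_Y)/β.
Δu = (1.34 - 2.79)/1.67 = -1.45/1.67 = -0.87 percentage points.

-0.87 percentage points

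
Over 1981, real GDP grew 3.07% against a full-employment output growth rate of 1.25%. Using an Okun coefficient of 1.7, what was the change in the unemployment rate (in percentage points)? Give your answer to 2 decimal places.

-1.07 percentage points

Growth-rate Okun's law: g_Y = g_Y* - β × Δu, so Δu = (g_Y* - g_Y)/β.
Δu = (1.25 - 3.07)/1.7 = -1.82/1.7 = -1.07 percentage points.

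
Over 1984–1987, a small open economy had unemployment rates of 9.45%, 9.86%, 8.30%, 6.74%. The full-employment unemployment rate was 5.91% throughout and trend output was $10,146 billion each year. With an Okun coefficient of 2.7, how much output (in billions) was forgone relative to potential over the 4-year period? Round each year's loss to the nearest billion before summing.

Year 1984: gap = -2.7 × (9.45 - 5.91) = -9.558%, loss ≈ 10146 × 9.558/100 ≈ 970.
Year 1985: gap = -2.7 × (9.86 - 5.91) = -10.665%, loss ≈ 10146 × 10.665/100 ≈ 1082.
Year 1986: gap = -2.7 × (8.3 - 5.91) = -6.453%, loss ≈ 10146 × 6.453/100 ≈ 655.
Year 1987: gap = -2.7 × (6.74 - 5.91) = -2.241%, loss ≈ 10146 × 2.241/100 ≈ 227.
Total lost output = 970 + 1082 + 655 + 227 = 2934 billion.

$2,934 billion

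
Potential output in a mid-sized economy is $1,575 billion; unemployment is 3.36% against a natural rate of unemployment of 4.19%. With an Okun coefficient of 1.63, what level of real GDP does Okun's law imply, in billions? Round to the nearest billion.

Unemployment gap = 3.36 - 4.19 = -0.83 points, so the output gap is -1.63 × (-0.83) = 1.3529%.
Actual GDP = 1575 × (1 + 1.3529/100) = 1575 × 1.013529 ≈ 1596 billion.

$1,596 billion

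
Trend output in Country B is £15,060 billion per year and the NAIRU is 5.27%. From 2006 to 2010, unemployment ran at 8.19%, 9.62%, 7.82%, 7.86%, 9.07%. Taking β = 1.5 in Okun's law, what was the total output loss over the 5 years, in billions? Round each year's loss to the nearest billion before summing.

Year 2006: gap = -1.5 × (8.19 - 5.27) = -4.38%, loss ≈ 15060 × 4.38/100 ≈ 660.
Year 2007: gap = -1.5 × (9.62 - 5.27) = -6.525%, loss ≈ 15060 × 6.525/100 ≈ 983.
Year 2008: gap = -1.5 × (7.82 - 5.27) = -3.825%, loss ≈ 15060 × 3.825/100 ≈ 576.
Year 2009: gap = -1.5 × (7.86 - 5.27) = -3.885%, loss ≈ 15060 × 3.885/100 ≈ 585.
Year 2010: gap = -1.5 × (9.07 - 5.27) = -5.7%, loss ≈ 15060 × 5.7/100 ≈ 858.
Total lost output = 660 + 983 + 576 + 585 + 858 = 3662 billion.

£3,662 billion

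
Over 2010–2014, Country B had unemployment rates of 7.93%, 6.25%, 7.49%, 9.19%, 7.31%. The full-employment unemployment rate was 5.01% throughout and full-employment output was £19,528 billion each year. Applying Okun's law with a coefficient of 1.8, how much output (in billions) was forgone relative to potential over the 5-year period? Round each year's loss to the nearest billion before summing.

Year 2010: gap = -1.8 × (7.93 - 5.01) = -5.256%, loss ≈ 19528 × 5.256/100 ≈ 1026.
Year 2011: gap = -1.8 × (6.25 - 5.01) = -2.232%, loss ≈ 19528 × 2.232/100 ≈ 436.
Year 2012: gap = -1.8 × (7.49 - 5.01) = -4.464%, loss ≈ 19528 × 4.464/100 ≈ 872.
Year 2013: gap = -1.8 × (9.19 - 5.01) = -7.524%, loss ≈ 19528 × 7.524/100 ≈ 1469.
Year 2014: gap = -1.8 × (7.31 - 5.01) = -4.14%, loss ≈ 19528 × 4.14/100 ≈ 808.
Total lost output = 1026 + 436 + 872 + 1469 + 808 = 4611 billion.

£4,611 billion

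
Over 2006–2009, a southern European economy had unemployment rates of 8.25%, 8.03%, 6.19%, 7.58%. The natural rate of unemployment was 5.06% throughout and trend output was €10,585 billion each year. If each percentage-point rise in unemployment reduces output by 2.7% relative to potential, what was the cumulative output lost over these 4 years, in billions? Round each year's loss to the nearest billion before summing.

Year 2006: gap = -2.7 × (8.25 - 5.06) = -8.613%, loss ≈ 10585 × 8.613/100 ≈ 912.
Year 2007: gap = -2.7 × (8.03 - 5.06) = -8.019%, loss ≈ 10585 × 8.019/100 ≈ 849.
Year 2008: gap = -2.7 × (6.19 - 5.06) = -3.051%, loss ≈ 10585 × 3.051/100 ≈ 323.
Year 2009: gap = -2.7 × (7.58 - 5.06) = -6.804%, loss ≈ 10585 × 6.804/100 ≈ 720.
Total lost output = 912 + 849 + 323 + 720 = 2804 billion.

€2,804 billion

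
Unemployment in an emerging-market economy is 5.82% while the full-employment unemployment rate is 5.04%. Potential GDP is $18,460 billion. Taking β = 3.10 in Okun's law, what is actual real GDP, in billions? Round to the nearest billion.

Unemployment gap = 5.82 - 5.04 = 0.78 points, so the output gap is -3.1 × 0.78 = -2.418%.
Actual GDP = 18460 × (1 - 2.418/100) = 18460 × 0.97582 ≈ 18014 billion.

$18,014 billion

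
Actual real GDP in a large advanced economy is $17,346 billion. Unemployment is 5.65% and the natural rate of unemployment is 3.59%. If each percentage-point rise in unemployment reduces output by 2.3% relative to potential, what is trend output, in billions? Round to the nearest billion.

Unemployment gap = 5.65 - 3.59 = 2.06 points, so output gap = -2.3 × 2.06 = -4.738%.
Since Y = Y* × (1 + gap/100), Y* = 17346/0.95262 ≈ 18209 billion.

$18,209 billion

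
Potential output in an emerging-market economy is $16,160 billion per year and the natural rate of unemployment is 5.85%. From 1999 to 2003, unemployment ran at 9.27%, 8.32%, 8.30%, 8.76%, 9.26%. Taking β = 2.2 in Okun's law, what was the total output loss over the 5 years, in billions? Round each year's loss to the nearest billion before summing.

$5,212 billion

Year 1999: gap = -2.2 × (9.27 - 5.85) = -7.524%, loss ≈ 16160 × 7.524/100 ≈ 1216.
Year 2000: gap = -2.2 × (8.32 - 5.85) = -5.434%, loss ≈ 16160 × 5.434/100 ≈ 878.
Year 2001: gap = -2.2 × (8.3 - 5.85) = -5.39%, loss ≈ 16160 × 5.39/100 ≈ 871.
Year 2002: gap = -2.2 × (8.76 - 5.85) = -6.402%, loss ≈ 16160 × 6.402/100 ≈ 1035.
Year 2003: gap = -2.2 × (9.26 - 5.85) = -7.502%, loss ≈ 16160 × 7.502/100 ≈ 1212.
Total lost output = 1216 + 878 + 871 + 1035 + 1212 = 5212 billion.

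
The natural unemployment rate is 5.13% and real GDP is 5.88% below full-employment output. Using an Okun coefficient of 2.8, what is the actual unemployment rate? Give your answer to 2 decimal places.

7.23%

From Okun's law, u - u* = -(output gap)/β = -(-5.88)/2.8 = 2.1 points.
So u = 5.13 + 2.1 = 7.23%.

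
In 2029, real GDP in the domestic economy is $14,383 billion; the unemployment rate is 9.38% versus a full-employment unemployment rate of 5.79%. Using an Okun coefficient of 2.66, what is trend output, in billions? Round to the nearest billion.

Unemployment gap = 9.38 - 5.79 = 3.59 points, so output gap = -2.66 × 3.59 = -9.5494%.
Since Y = Y* × (1 + gap/100), Y* = 14383/0.904506 ≈ 15901 billion.

$15,901 billion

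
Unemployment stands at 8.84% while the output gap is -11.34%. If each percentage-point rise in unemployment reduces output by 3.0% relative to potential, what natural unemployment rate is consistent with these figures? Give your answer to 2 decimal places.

5.06%

From Okun's law, u - u* = -(output gap)/β = -(-11.34)/3.0 = 3.78 points.
So u* = 8.84 - 3.78 = 5.06%.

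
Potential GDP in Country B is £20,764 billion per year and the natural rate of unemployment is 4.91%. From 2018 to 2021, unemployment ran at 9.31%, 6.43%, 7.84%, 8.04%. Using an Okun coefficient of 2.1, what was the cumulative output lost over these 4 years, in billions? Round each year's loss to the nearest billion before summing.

£5,225 billion

Year 2018: gap = -2.1 × (9.31 - 4.91) = -9.24%, loss ≈ 20764 × 9.24/100 ≈ 1919.
Year 2019: gap = -2.1 × (6.43 - 4.91) = -3.192%, loss ≈ 20764 × 3.192/100 ≈ 663.
Year 2020: gap = -2.1 × (7.84 - 4.91) = -6.153%, loss ≈ 20764 × 6.153/100 ≈ 1278.
Year 2021: gap = -2.1 × (8.04 - 4.91) = -6.573%, loss ≈ 20764 × 6.573/100 ≈ 1365.
Total lost output = 1919 + 663 + 1278 + 1365 = 5225 billion.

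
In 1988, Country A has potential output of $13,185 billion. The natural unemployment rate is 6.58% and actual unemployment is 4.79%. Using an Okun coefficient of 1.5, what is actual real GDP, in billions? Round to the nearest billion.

Unemployment gap = 4.79 - 6.58 = -1.79 points, so the output gap is -1.5 × (-1.79) = 2.685%.
Actual GDP = 13185 × (1 + 2.685/100) = 13185 × 1.02685 ≈ 13539 billion.

$13,539 billion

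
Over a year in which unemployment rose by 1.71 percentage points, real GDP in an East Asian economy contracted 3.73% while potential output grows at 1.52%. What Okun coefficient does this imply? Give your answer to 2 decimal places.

Growth form: g_Y = g_Y* - β × Δu, so β = (g_Y* - g_Y)/Δu.
β = (1.52 + 3.73)/1.71 = 5.25/1.71 = 3.07.

β ≈ 3.07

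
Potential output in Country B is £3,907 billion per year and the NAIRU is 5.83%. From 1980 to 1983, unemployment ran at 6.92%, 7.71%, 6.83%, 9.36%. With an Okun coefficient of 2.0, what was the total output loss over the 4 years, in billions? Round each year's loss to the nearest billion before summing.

Year 1980: gap = -2.0 × (6.92 - 5.83) = -2.18%, loss ≈ 3907 × 2.18/100 ≈ 85.
Year 1981: gap = -2.0 × (7.71 - 5.83) = -3.76%, loss ≈ 3907 × 3.76/100 ≈ 147.
Year 1982: gap = -2.0 × (6.83 - 5.83) = -2%, loss ≈ 3907 × 2/100 ≈ 78.
Year 1983: gap = -2.0 × (9.36 - 5.83) = -7.06%, loss ≈ 3907 × 7.06/100 ≈ 276.
Total lost output = 85 + 147 + 78 + 276 = 586 billion.

£586 billion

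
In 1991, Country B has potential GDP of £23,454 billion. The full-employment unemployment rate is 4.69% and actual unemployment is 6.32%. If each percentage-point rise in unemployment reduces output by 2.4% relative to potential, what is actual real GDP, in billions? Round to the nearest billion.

£22,536 billion

Unemployment gap = 6.32 - 4.69 = 1.63 points, so the output gap is -2.4 × 1.63 = -3.912%.
Actual GDP = 23454 × (1 - 3.912/100) = 23454 × 0.96088 ≈ 22536 billion.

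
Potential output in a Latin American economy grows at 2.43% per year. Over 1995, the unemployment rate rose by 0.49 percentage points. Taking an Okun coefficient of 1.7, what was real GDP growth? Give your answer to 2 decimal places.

Growth-rate Okun's law: g_Y = g_Y* - β × Δu.
g_Y = 2.43 - 1.7 × (0.49) = 2.43 - 0.833 = 1.597%, i.e. 1.60% to 2 d.p.

1.60%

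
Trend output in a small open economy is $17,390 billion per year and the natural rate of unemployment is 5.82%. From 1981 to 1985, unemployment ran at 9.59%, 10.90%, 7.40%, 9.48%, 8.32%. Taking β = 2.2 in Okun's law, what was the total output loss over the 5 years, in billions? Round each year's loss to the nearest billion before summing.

$6,346 billion

Year 1981: gap = -2.2 × (9.59 - 5.82) = -8.294%, loss ≈ 17390 × 8.294/100 ≈ 1442.
Year 1982: gap = -2.2 × (10.9 - 5.82) = -11.176%, loss ≈ 17390 × 11.176/100 ≈ 1944.
Year 1983: gap = -2.2 × (7.4 - 5.82) = -3.476%, loss ≈ 17390 × 3.476/100 ≈ 604.
Year 1984: gap = -2.2 × (9.48 - 5.82) = -8.052%, loss ≈ 17390 × 8.052/100 ≈ 1400.
Year 1985: gap = -2.2 × (8.32 - 5.82) = -5.5%, loss ≈ 17390 × 5.5/100 ≈ 956.
Total lost output = 1442 + 1944 + 604 + 1400 + 956 = 6346 billion.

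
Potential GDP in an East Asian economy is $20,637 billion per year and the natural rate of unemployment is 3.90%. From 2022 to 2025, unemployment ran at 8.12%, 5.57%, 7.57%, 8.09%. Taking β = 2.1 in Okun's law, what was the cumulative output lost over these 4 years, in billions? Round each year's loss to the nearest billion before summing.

$5,959 billion

Year 2022: gap = -2.1 × (8.12 - 3.9) = -8.862%, loss ≈ 20637 × 8.862/100 ≈ 1829.
Year 2023: gap = -2.1 × (5.57 - 3.9) = -3.507%, loss ≈ 20637 × 3.507/100 ≈ 724.
Year 2024: gap = -2.1 × (7.57 - 3.9) = -7.707%, loss ≈ 20637 × 7.707/100 ≈ 1590.
Year 2025: gap = -2.1 × (8.09 - 3.9) = -8.799%, loss ≈ 20637 × 8.799/100 ≈ 1816.
Total lost output = 1829 + 724 + 1590 + 1816 = 5959 billion.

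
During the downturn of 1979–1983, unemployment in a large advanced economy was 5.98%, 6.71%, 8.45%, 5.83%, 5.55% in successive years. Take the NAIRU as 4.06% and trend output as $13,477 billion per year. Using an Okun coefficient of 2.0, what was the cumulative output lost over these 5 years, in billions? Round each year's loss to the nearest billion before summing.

$3,294 billion

Year 1979: gap = -2.0 × (5.98 - 4.06) = -3.84%, loss ≈ 13477 × 3.84/100 ≈ 518.
Year 1980: gap = -2.0 × (6.71 - 4.06) = -5.3%, loss ≈ 13477 × 5.3/100 ≈ 714.
Year 1981: gap = -2.0 × (8.45 - 4.06) = -8.78%, loss ≈ 13477 × 8.78/100 ≈ 1183.
Year 1982: gap = -2.0 × (5.83 - 4.06) = -3.54%, loss ≈ 13477 × 3.54/100 ≈ 477.
Year 1983: gap = -2.0 × (5.55 - 4.06) = -2.98%, loss ≈ 13477 × 2.98/100 ≈ 402.
Total lost output = 518 + 714 + 1183 + 477 + 402 = 3294 billion.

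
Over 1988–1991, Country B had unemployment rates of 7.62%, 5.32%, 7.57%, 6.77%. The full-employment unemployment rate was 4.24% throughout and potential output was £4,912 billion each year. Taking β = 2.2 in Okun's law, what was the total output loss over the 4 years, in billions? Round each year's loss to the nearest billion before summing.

£1,115 billion

Year 1988: gap = -2.2 × (7.62 - 4.24) = -7.436%, loss ≈ 4912 × 7.436/100 ≈ 365.
Year 1989: gap = -2.2 × (5.32 - 4.24) = -2.376%, loss ≈ 4912 × 2.376/100 ≈ 117.
Year 1990: gap = -2.2 × (7.57 - 4.24) = -7.326%, loss ≈ 4912 × 7.326/100 ≈ 360.
Year 1991: gap = -2.2 × (6.77 - 4.24) = -5.566%, loss ≈ 4912 × 5.566/100 ≈ 273.
Total lost output = 365 + 117 + 360 + 273 = 1115 billion.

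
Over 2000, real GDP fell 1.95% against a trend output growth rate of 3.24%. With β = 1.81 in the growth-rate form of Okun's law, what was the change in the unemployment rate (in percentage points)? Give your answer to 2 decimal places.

2.87 percentage points

Growth-rate Okun's law: g_Y = g_Y* - β × Δu, so Δu = (g_Y* - g_Y)/β.
Δu = (3.24 + 1.95)/1.81 = 5.19/1.81 = 2.87 percentage points.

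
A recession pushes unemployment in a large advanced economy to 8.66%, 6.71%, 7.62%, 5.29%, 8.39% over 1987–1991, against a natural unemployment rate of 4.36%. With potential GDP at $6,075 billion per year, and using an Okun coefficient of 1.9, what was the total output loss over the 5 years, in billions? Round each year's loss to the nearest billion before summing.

Year 1987: gap = -1.9 × (8.66 - 4.36) = -8.17%, loss ≈ 6075 × 8.17/100 ≈ 496.
Year 1988: gap = -1.9 × (6.71 - 4.36) = -4.465%, loss ≈ 6075 × 4.465/100 ≈ 271.
Year 1989: gap = -1.9 × (7.62 - 4.36) = -6.194%, loss ≈ 6075 × 6.194/100 ≈ 376.
Year 1990: gap = -1.9 × (5.29 - 4.36) = -1.767%, loss ≈ 6075 × 1.767/100 ≈ 107.
Year 1991: gap = -1.9 × (8.39 - 4.36) = -7.657%, loss ≈ 6075 × 7.657/100 ≈ 465.
Total lost output = 496 + 271 + 376 + 107 + 465 = 1715 billion.

$1,715 billion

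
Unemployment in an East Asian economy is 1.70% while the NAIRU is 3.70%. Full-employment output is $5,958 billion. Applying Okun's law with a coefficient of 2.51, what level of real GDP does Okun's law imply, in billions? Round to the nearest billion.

Unemployment gap = 1.7 - 3.7 = -2 points, so the output gap is -2.51 × (-2) = 5.02%.
Actual GDP = 5958 × (1 + 5.02/100) = 5958 × 1.0502 ≈ 6257 billion.

$6,257 billion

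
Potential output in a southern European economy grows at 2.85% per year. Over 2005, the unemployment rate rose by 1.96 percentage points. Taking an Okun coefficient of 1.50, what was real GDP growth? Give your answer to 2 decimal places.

Growth-rate Okun's law: g_Y = g_Y* - β × Δu.
g_Y = 2.85 - 1.50 × (1.96) = 2.85 - 2.94 = -0.09%, i.e. -0.09% to 2 d.p.

-0.09%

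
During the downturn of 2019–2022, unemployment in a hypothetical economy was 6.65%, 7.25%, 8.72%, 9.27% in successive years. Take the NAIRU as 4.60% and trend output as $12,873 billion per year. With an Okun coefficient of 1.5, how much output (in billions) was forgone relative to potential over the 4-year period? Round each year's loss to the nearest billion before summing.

$2,606 billion

Year 2019: gap = -1.5 × (6.65 - 4.6) = -3.075%, loss ≈ 12873 × 3.075/100 ≈ 396.
Year 2020: gap = -1.5 × (7.25 - 4.6) = -3.975%, loss ≈ 12873 × 3.975/100 ≈ 512.
Year 2021: gap = -1.5 × (8.72 - 4.6) = -6.18%, loss ≈ 12873 × 6.18/100 ≈ 796.
Year 2022: gap = -1.5 × (9.27 - 4.6) = -7.005%, loss ≈ 12873 × 7.005/100 ≈ 902.
Total lost output = 396 + 512 + 796 + 902 = 2606 billion.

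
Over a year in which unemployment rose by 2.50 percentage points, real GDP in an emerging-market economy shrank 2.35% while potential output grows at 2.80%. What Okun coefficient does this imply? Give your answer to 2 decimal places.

β ≈ 2.06

Growth form: g_Y = g_Y* - β × Δu, so β = (g_Y* - g_Y)/Δu.
β = (2.8 + 2.35)/2.50 = 5.15/2.50 = 2.06.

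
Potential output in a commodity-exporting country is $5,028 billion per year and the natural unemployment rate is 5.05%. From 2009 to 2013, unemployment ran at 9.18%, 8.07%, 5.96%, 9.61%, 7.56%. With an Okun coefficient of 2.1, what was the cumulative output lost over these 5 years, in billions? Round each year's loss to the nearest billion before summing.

$1,597 billion

Year 2009: gap = -2.1 × (9.18 - 5.05) = -8.673%, loss ≈ 5028 × 8.673/100 ≈ 436.
Year 2010: gap = -2.1 × (8.07 - 5.05) = -6.342%, loss ≈ 5028 × 6.342/100 ≈ 319.
Year 2011: gap = -2.1 × (5.96 - 5.05) = -1.911%, loss ≈ 5028 × 1.911/100 ≈ 96.
Year 2012: gap = -2.1 × (9.61 - 5.05) = -9.576%, loss ≈ 5028 × 9.576/100 ≈ 481.
Year 2013: gap = -2.1 × (7.56 - 5.05) = -5.271%, loss ≈ 5028 × 5.271/100 ≈ 265.
Total lost output = 436 + 319 + 96 + 481 + 265 = 1597 billion.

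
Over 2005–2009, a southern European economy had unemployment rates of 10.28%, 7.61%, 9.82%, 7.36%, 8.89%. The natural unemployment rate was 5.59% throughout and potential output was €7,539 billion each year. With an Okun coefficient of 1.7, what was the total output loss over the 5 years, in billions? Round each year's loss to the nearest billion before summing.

Year 2005: gap = -1.7 × (10.28 - 5.59) = -7.973%, loss ≈ 7539 × 7.973/100 ≈ 601.
Year 2006: gap = -1.7 × (7.61 - 5.59) = -3.434%, loss ≈ 7539 × 3.434/100 ≈ 259.
Year 2007: gap = -1.7 × (9.82 - 5.59) = -7.191%, loss ≈ 7539 × 7.191/100 ≈ 542.
Year 2008: gap = -1.7 × (7.36 - 5.59) = -3.009%, loss ≈ 7539 × 3.009/100 ≈ 227.
Year 2009: gap = -1.7 × (8.89 - 5.59) = -5.61%, loss ≈ 7539 × 5.61/100 ≈ 423.
Total lost output = 601 + 259 + 542 + 227 + 423 = 2052 billion.

€2,052 billion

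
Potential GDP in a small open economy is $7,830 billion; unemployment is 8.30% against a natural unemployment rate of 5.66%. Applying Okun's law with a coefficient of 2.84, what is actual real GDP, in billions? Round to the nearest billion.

$7,243 billion

Unemployment gap = 8.3 - 5.66 = 2.64 points, so the output gap is -2.84 × 2.64 = -7.4976%.
Actual GDP = 7830 × (1 - 7.4976/100) = 7830 × 0.925024 ≈ 7243 billion.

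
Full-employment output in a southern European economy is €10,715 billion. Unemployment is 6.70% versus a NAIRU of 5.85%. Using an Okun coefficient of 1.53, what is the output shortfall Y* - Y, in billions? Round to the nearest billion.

Output gap = -1.53 × (6.7 - 5.85) = -1.53 × 0.85 = -1.3005%.
Actual GDP ≈ 10715 × 0.986995 ≈ 10576 billion, so the shortfall is 10715 - 10576 = 139 billion.

€139 billion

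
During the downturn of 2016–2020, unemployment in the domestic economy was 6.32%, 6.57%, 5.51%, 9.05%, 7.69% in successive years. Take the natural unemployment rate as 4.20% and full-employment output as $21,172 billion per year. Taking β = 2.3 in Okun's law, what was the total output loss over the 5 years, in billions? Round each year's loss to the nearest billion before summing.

$6,885 billion

Year 2016: gap = -2.3 × (6.32 - 4.2) = -4.876%, loss ≈ 21172 × 4.876/100 ≈ 1032.
Year 2017: gap = -2.3 × (6.57 - 4.2) = -5.451%, loss ≈ 21172 × 5.451/100 ≈ 1154.
Year 2018: gap = -2.3 × (5.51 - 4.2) = -3.013%, loss ≈ 21172 × 3.013/100 ≈ 638.
Year 2019: gap = -2.3 × (9.05 - 4.2) = -11.155%, loss ≈ 21172 × 11.155/100 ≈ 2362.
Year 2020: gap = -2.3 × (7.69 - 4.2) = -8.027%, loss ≈ 21172 × 8.027/100 ≈ 1699.
Total lost output = 1032 + 1154 + 638 + 2362 + 1699 = 6885 billion.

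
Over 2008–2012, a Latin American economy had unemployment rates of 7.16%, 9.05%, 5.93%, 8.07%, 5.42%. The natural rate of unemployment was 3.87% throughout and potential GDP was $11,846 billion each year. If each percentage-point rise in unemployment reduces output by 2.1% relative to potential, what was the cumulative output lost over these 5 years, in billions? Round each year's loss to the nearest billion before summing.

$4,050 billion

Year 2008: gap = -2.1 × (7.16 - 3.87) = -6.909%, loss ≈ 11846 × 6.909/100 ≈ 818.
Year 2009: gap = -2.1 × (9.05 - 3.87) = -10.878%, loss ≈ 11846 × 10.878/100 ≈ 1289.
Year 2010: gap = -2.1 × (5.93 - 3.87) = -4.326%, loss ≈ 11846 × 4.326/100 ≈ 512.
Year 2011: gap = -2.1 × (8.07 - 3.87) = -8.82%, loss ≈ 11846 × 8.82/100 ≈ 1045.
Year 2012: gap = -2.1 × (5.42 - 3.87) = -3.255%, loss ≈ 11846 × 3.255/100 ≈ 386.
Total lost output = 818 + 1289 + 512 + 1045 + 386 = 4050 billion.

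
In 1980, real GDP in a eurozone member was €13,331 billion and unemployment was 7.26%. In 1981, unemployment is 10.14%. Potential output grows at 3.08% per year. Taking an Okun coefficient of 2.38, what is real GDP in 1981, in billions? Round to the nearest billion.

Δu = 10.14 - 7.26 = 2.88 points.
Okun's law (growth form): g_Y = g_Y* - β × Δu = 3.08 - 2.38 × (2.88) = 3.08 - 6.8544 = -3.7744%.
Real GDP in the next year = 13331 × (1 - 3.7744/100) = 13331 × 0.962256 ≈ 12828 billion.

€12,828 billion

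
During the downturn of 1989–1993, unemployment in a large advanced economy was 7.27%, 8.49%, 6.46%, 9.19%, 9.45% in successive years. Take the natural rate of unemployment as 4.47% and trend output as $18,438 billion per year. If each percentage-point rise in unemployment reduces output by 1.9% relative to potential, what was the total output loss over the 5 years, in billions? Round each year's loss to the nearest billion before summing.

$6,485 billion

Year 1989: gap = -1.9 × (7.27 - 4.47) = -5.32%, loss ≈ 18438 × 5.32/100 ≈ 981.
Year 1990: gap = -1.9 × (8.49 - 4.47) = -7.638%, loss ≈ 18438 × 7.638/100 ≈ 1408.
Year 1991: gap = -1.9 × (6.46 - 4.47) = -3.781%, loss ≈ 18438 × 3.781/100 ≈ 697.
Year 1992: gap = -1.9 × (9.19 - 4.47) = -8.968%, loss ≈ 18438 × 8.968/100 ≈ 1654.
Year 1993: gap = -1.9 × (9.45 - 4.47) = -9.462%, loss ≈ 18438 × 9.462/100 ≈ 1745.
Total lost output = 981 + 1408 + 697 + 1654 + 1745 = 6485 billion.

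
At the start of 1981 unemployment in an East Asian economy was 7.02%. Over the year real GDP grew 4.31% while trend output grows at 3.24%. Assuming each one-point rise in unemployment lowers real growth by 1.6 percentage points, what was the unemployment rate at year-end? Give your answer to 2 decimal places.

6.35%

Growth-rate Okun's law: g_Y = g_Y* - β × Δu, so Δu = (g_Y* - g_Y)/β.
Δu = (3.24 - 4.31)/1.6 = -1.07/1.6 = -0.67 percentage points.
Year-end unemployment = 7.02 - 0.67 = 6.35%.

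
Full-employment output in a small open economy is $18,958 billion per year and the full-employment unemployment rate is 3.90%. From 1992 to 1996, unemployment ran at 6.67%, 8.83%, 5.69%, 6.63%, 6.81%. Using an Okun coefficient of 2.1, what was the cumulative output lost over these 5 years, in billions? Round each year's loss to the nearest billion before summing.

Year 1992: gap = -2.1 × (6.67 - 3.9) = -5.817%, loss ≈ 18958 × 5.817/100 ≈ 1103.
Year 1993: gap = -2.1 × (8.83 - 3.9) = -10.353%, loss ≈ 18958 × 10.353/100 ≈ 1963.
Year 1994: gap = -2.1 × (5.69 - 3.9) = -3.759%, loss ≈ 18958 × 3.759/100 ≈ 713.
Year 1995: gap = -2.1 × (6.63 - 3.9) = -5.733%, loss ≈ 18958 × 5.733/100 ≈ 1087.
Year 1996: gap = -2.1 × (6.81 - 3.9) = -6.111%, loss ≈ 18958 × 6.111/100 ≈ 1159.
Total lost output = 1103 + 1963 + 713 + 1087 + 1159 = 6025 billion.

$6,025 billion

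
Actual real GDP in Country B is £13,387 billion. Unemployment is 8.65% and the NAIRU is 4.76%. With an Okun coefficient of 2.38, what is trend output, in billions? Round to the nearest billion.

£14,753 billion

Unemployment gap = 8.65 - 4.76 = 3.89 points, so output gap = -2.38 × 3.89 = -9.2582%.
Since Y = Y* × (1 + gap/100), Y* = 13387/0.907418 ≈ 14753 billion.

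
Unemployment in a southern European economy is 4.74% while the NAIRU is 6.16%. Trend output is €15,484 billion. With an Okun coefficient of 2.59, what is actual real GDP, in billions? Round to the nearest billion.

Unemployment gap = 4.74 - 6.16 = -1.42 points, so the output gap is -2.59 × (-1.42) = 3.6778%.
Actual GDP = 15484 × (1 + 3.6778/100) = 15484 × 1.036778 ≈ 16053 billion.

€16,053 billion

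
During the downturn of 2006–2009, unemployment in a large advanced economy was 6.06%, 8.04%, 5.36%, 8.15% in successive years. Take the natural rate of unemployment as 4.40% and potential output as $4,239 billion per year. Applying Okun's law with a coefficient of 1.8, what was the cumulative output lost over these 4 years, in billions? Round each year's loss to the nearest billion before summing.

Year 2006: gap = -1.8 × (6.06 - 4.4) = -2.988%, loss ≈ 4239 × 2.988/100 ≈ 127.
Year 2007: gap = -1.8 × (8.04 - 4.4) = -6.552%, loss ≈ 4239 × 6.552/100 ≈ 278.
Year 2008: gap = -1.8 × (5.36 - 4.4) = -1.728%, loss ≈ 4239 × 1.728/100 ≈ 73.
Year 2009: gap = -1.8 × (8.15 - 4.4) = -6.75%, loss ≈ 4239 × 6.75/100 ≈ 286.
Total lost output = 127 + 278 + 73 + 286 = 764 billion.

$764 billion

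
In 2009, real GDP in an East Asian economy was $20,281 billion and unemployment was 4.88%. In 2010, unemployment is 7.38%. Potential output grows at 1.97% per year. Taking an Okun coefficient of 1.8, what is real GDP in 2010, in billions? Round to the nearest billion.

Δu = 7.38 - 4.88 = 2.5 points.
Okun's law (growth form): g_Y = g_Y* - β × Δu = 1.97 - 1.8 × (2.50) = 1.97 - 4.5 = -2.53%.
Real GDP in the next year = 20281 × (1 - 2.53/100) = 20281 × 0.9747 ≈ 19768 billion.

$19,768 billion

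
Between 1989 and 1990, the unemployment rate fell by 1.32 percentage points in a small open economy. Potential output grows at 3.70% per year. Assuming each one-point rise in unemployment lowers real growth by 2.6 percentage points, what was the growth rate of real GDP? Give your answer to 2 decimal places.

7.13%

Growth-rate Okun's law: g_Y = g_Y* - β × Δu.
g_Y = 3.70 - 2.6 × (-1.32) = 3.7 + 3.432 = 7.132%, i.e. 7.13% to 2 d.p.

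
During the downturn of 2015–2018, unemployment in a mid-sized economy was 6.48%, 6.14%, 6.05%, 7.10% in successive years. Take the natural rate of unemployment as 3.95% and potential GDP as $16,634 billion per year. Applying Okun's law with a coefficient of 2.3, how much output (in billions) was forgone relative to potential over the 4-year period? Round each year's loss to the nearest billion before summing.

$3,814 billion

Year 2015: gap = -2.3 × (6.48 - 3.95) = -5.819%, loss ≈ 16634 × 5.819/100 ≈ 968.
Year 2016: gap = -2.3 × (6.14 - 3.95) = -5.037%, loss ≈ 16634 × 5.037/100 ≈ 838.
Year 2017: gap = -2.3 × (6.05 - 3.95) = -4.83%, loss ≈ 16634 × 4.83/100 ≈ 803.
Year 2018: gap = -2.3 × (7.1 - 3.95) = -7.245%, loss ≈ 16634 × 7.245/100 ≈ 1205.
Total lost output = 968 + 838 + 803 + 1205 = 3814 billion.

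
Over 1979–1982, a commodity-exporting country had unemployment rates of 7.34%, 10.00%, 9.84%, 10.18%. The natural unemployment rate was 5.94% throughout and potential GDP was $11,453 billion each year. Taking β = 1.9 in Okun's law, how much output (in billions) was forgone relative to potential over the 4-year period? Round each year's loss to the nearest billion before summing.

Year 1979: gap = -1.9 × (7.34 - 5.94) = -2.66%, loss ≈ 11453 × 2.66/100 ≈ 305.
Year 1980: gap = -1.9 × (10 - 5.94) = -7.714%, loss ≈ 11453 × 7.714/100 ≈ 883.
Year 1981: gap = -1.9 × (9.84 - 5.94) = -7.41%, loss ≈ 11453 × 7.41/100 ≈ 849.
Year 1982: gap = -1.9 × (10.18 - 5.94) = -8.056%, loss ≈ 11453 × 8.056/100 ≈ 923.
Total lost output = 305 + 883 + 849 + 923 = 2960 billion.

$2,960 billion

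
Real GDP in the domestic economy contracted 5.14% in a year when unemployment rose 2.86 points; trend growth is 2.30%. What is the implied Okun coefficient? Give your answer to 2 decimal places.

β ≈ 2.60

Growth form: g_Y = g_Y* - β × Δu, so β = (g_Y* - g_Y)/Δu.
β = (2.3 + 5.14)/2.86 = 7.44/2.86 = 2.60.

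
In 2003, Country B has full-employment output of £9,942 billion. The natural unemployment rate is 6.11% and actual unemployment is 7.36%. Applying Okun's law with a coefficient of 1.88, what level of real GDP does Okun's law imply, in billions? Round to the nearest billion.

£9,708 billion

Unemployment gap = 7.36 - 6.11 = 1.25 points, so the output gap is -1.88 × 1.25 = -2.35%.
Actual GDP = 9942 × (1 - 2.35/100) = 9942 × 0.9765 ≈ 9708 billion.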